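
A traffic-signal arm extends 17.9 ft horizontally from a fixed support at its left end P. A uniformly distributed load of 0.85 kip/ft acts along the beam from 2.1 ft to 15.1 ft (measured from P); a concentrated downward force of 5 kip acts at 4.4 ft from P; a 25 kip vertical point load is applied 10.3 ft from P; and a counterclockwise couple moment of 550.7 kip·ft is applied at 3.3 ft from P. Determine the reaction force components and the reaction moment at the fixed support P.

Resultant of the distributed load: 0.85 × 13 = 11.05 kip at 8.6 ft from P.
ΣF_x = 0: P_x = 0.
ΣF_y = 0: P_y − 0.85·13 − 5 − 25 = 0 → P_y = 41.05 kip.
ΣM about P: M_P − (0.85·13)·8.6 − 5·4.4 − 25·10.3 + 550.7 = 0 → M_P = -176.2 kip·ft.

P_x = 0, P_y = 41.05 kip, M_P = -176.2 kip·ft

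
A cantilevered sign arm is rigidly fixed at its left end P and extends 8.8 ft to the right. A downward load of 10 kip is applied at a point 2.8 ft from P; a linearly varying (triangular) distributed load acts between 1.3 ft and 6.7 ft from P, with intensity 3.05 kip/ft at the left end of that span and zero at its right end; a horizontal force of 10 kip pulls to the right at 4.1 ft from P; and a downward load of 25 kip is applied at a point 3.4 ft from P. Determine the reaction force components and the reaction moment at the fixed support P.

P_x = -10.00 kip, P_y = 43.23 kip, M_P = 138.5 kip·ft

Resultant of the triangular load: ½ × 3.05 × 5.4 = 8.235 kip, acting at 3.1 ft from P (one-third of the span from the peak).
ΣF_x = 0: P_x + 10 = 0 → P_x = -10.00 kip.
ΣF_y = 0: P_y − 10 − ½·3.05·5.4 − 25 = 0 → P_y = 43.23 kip.
ΣM about P: M_P − 10·2.8 − (½·3.05·5.4)·3.1 − 25·3.4 = 0 → M_P = 138.5 kip·ft.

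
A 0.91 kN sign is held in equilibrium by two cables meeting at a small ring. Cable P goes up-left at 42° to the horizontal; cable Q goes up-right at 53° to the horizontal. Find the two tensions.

ΣF_x = 0: −T_P·cos42° + T_Q·cos53° = 0 → T_Q = 1.23484·T_P.
ΣF_y = 0: T_P·sin42° + T_Q·sin53° = 0.91.
Substitute: T_P·(0.669131 + 1.23484·0.798636) = 0.91 → T_P = 0.549743 ≈ 0.5497 kN.
Then T_Q = 1.23484 × 0.549743 = 0.6788 kN.

T_P = 0.5497 kN, T_Q = 0.6788 kN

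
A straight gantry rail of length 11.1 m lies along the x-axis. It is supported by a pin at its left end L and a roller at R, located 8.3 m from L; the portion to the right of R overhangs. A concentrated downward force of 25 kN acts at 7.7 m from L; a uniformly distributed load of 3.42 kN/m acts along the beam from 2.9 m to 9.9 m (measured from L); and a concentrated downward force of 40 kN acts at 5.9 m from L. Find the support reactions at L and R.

Resultant of the distributed load: 3.42 × 7 = 23.94 kN at 6.4 m from L.
Moments about L: R_y·8.3 − 25·7.7 − (3.42·7)·6.4 − 40·5.9 = 0 → R_y = 581.716/8.3 = 70.0863 ≈ 70.09 kN.
ΣF_y = 0: L_y + 70.0863 − 25 − 3.42·7 − 40 = 0 → L_y = 18.85 kN.
ΣF_x = 0: no horizontal applied forces, so L_x = 0.

L_x = 0, L_y = 18.85 kN, R_y = 70.09 kN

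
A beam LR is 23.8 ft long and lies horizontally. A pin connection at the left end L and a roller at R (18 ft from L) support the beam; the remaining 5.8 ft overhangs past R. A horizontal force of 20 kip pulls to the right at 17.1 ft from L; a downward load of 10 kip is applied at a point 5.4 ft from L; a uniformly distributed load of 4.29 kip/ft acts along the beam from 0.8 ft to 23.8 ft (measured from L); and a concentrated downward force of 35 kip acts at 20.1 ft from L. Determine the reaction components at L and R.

Resultant of the distributed load: 4.29 × 23 = 98.67 kip at 12.3 ft from L.
ΣM about L: R_y·18 − 10·5.4 − (4.29·23)·12.3 − 35·20.1 = 0 → R_y = 1971.141/18 = 109.508 ≈ 109.5 kip.
ΣF_y = 0: L_y + 109.508 − 10 − 4.29·23 − 35 = 0 → L_y = 34.16 kip.
ΣF_x = 0: L_x + 20 = 0 → L_x = -20.00 kip.

L_x = -20.00 kip, L_y = 34.16 kip, R_y = 109.5 kip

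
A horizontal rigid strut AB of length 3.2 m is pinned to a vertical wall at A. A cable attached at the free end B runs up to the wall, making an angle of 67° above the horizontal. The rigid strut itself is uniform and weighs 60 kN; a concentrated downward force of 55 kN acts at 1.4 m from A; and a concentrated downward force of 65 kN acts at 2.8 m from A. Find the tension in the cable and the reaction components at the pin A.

T = 120.5 kN, A_x = 47.09 kN, A_y = 69.06 kN

ΣM about A: T·sin67°·3.2 − 60·1.6 − 55·1.4 − 65·2.8 = 0 → T = 355/(3.2·0.920505) = 120.518 ≈ 120.5 kN.
ΣF_x = 0: A_x − T·cos67° = 0 → A_x = 120.518 × 0.390731 = 47.09 kN.
ΣF_y = 0: A_y + T·sin67° − 60 − 55 − 65 = 0 → A_y = 180 − 120.518 × 0.920505 = 69.06 kN.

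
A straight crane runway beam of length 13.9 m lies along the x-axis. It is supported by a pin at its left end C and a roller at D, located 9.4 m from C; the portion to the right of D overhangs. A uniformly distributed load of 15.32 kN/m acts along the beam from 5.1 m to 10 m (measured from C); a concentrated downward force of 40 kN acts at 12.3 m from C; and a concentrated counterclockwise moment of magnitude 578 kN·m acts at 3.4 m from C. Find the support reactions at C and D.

Resultant of the distributed load: 15.32 × 4.9 = 75.068 kN at 7.55 m from C.
ΣM about C: D_y·9.4 − (15.32·4.9)·7.55 − 40·12.3 + 578 = 0 → D_y = 480.7634/9.4 = 51.145 ≈ 51.15 kN.
ΣF_y = 0: C_y + 51.145 − 15.32·4.9 − 40 = 0 → C_y = 63.92 kN.
ΣF_x = 0: no horizontal applied forces, so C_x = 0.

C_x = 0, C_y = 63.92 kN, D_y = 51.15 kN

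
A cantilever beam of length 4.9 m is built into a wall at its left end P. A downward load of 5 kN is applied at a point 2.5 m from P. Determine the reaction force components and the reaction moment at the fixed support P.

P_x = 0, P_y = 5.000 kN, M_P = 12.50 kN·m

ΣF_x = 0: P_x = 0.
ΣF_y = 0: P_y − 5 = 0 → P_y = 5.000 kN.
ΣM about P: M_P − 5·2.5 = 0 → M_P = 12.50 kN·m.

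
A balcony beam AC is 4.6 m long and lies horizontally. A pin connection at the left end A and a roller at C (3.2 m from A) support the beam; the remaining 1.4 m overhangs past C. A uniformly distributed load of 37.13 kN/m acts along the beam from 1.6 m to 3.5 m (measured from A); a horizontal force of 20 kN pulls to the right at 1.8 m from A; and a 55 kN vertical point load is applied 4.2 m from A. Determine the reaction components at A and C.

Resultant of the distributed load: 37.13 × 1.9 = 70.547 kN at 2.55 m from A.
Moments about A: C_y·3.2 − (37.13·1.9)·2.55 − 55·4.2 = 0 → C_y = 410.89485/3.2 = 128.405 ≈ 128.4 kN.
ΣF_y = 0: A_y + 128.405 − 37.13·1.9 − 55 = 0 → A_y = -2.858 kN.
ΣF_x = 0: A_x + 20 = 0 → A_x = -20.00 kN.

A_x = -20.00 kN, A_y = -2.858 kN, C_y = 128.4 kN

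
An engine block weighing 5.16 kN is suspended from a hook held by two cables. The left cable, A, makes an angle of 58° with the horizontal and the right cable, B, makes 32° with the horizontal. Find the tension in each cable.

ΣF_x = 0: −T_A·cos58° + T_B·cos32° = 0 → T_B = 0.624869·T_A.
ΣF_y = 0: T_A·sin58° + T_B·sin32° = 5.16.
Substitute: T_A·(0.848048 + 0.624869·0.529919) = 5.16 → T_A = 4.37593 ≈ 4.376 kN.
Then T_B = 0.624869 × 4.37593 = 2.734 kN.

T_A = 4.376 kN, T_B = 2.734 kN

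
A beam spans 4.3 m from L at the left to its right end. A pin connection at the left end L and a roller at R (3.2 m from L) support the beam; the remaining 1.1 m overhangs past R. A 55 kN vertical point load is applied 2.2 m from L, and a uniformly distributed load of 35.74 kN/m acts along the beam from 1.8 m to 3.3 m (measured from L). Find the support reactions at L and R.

L_x = 0, L_y = 28.08 kN, R_y = 80.53 kN

Resultant of the distributed load: 35.74 × 1.5 = 53.61 kN at 2.55 m from L.
Moments about L: R_y·3.2 − 55·2.2 − (35.74·1.5)·2.55 = 0 → R_y = 257.7055/3.2 = 80.533 ≈ 80.53 kN.
ΣF_y = 0: L_y + 80.533 − 55 − 35.74·1.5 = 0 → L_y = 28.08 kN.
ΣF_x = 0: no horizontal applied forces, so L_x = 0.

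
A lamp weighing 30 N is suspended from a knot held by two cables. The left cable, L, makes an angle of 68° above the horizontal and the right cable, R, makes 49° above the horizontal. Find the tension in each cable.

T_L = 22.09 N, T_R = 12.61 N

ΣF_x = 0: −T_L·cos68° + T_R·cos49° = 0 → T_R = 0.570995·T_L.
ΣF_y = 0: T_L·sin68° + T_R·sin49° = 30.
Substitute: T_L·(0.927184 + 0.570995·0.75471) = 30 → T_L = 22.0894 ≈ 22.09 N.
Then T_R = 0.570995 × 22.0894 = 12.61 N.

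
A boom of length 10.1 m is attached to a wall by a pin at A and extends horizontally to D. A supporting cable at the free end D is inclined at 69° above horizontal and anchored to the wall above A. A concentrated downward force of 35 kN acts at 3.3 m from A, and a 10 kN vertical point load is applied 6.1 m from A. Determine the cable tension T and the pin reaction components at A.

ΣM about A: T·sin69°·10.1 − 35·3.3 − 10·6.1 = 0 → T = 176.5/(10.1·0.93358) = 18.7185 ≈ 18.72 kN.
ΣF_x = 0: A_x − T·cos69° = 0 → A_x = 18.7185 × 0.358368 = 6.708 kN.
ΣF_y = 0: A_y + T·sin69° − 35 − 10 = 0 → A_y = 45 − 18.7185 × 0.93358 = 27.52 kN.

T = 18.72 kN, A_x = 6.708 kN, A_y = 27.52 kN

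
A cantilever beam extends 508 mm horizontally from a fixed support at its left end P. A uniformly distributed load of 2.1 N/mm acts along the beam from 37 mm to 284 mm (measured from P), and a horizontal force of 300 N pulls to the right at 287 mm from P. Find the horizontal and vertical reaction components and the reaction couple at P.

Resultant of the distributed load: 2.1 × 247 = 518.7 N at 160.5 mm from P.
ΣF_x = 0: P_x + 300 = 0 → P_x = -300.0 N.
ΣF_y = 0: P_y − 2.1·247 = 0 → P_y = 518.7 N.
ΣM about P: M_P − (2.1·247)·160.5 = 0 → M_P = 83250 N·mm.

P_x = -300.0 N, P_y = 518.7 N, M_P = 83250 N·mm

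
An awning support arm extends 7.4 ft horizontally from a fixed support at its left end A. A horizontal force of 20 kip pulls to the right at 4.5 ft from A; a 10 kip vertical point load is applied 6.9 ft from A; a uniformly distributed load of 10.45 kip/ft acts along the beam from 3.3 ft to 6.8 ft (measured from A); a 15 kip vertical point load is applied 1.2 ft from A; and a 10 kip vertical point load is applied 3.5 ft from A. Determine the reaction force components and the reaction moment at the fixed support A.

A_x = -20.00 kip, A_y = 71.57 kip, M_A = 306.7 kip·ft

Resultant of the distributed load: 10.45 × 3.5 = 36.575 kip at 5.05 ft from A.
ΣF_x = 0: A_x + 20 = 0 → A_x = -20.00 kip.
ΣF_y = 0: A_y − 10 − 10.45·3.5 − 15 − 10 = 0 → A_y = 71.57 kip.
ΣM about A: M_A − 10·6.9 − (10.45·3.5)·5.05 − 15·1.2 − 10·3.5 = 0 → M_A = 306.7 kip·ft.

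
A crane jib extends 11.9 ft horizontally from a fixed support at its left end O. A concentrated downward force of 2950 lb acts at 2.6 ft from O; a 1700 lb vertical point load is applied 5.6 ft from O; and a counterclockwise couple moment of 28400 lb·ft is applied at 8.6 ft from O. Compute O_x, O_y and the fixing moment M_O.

O_x = 0, O_y = 4650 lb, M_O = -11210 lb·ft

ΣF_x = 0: O_x = 0.
ΣF_y = 0: O_y − 2950 − 1700 = 0 → O_y = 4650 lb.
ΣM about O: M_O − 2950·2.6 − 1700·5.6 + 28400 = 0 → M_O = -11210 lb·ft.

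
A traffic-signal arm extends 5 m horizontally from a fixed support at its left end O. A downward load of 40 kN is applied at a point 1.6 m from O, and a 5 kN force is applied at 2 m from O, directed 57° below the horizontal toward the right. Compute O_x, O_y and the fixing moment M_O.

O_x = -2.723 kN, O_y = 44.19 kN, M_O = 72.39 kN·m

ΣF_x = 0: O_x + 5·cos57° = 0 → O_x = -2.723 kN.
ΣF_y = 0: O_y − 40 − 5·sin57° = 0 → O_y = 44.19 kN.
ΣM about O: M_O − 40·1.6 − 5·sin57°·2 = 0 → M_O = 72.39 kN·m.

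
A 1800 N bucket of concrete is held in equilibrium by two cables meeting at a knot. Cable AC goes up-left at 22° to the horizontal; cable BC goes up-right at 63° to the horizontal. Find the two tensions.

ΣF_x = 0: −T_AC·cos22° + T_BC·cos63° = 0 → T_BC = 2.0423·T_AC.
ΣF_y = 0: T_AC·sin22° + T_BC·sin63° = 1800.
Substitute: T_AC·(0.374607 + 2.0423·0.891007) = 1800 → T_AC = 820.303 ≈ 820.3 N.
Then T_BC = 2.0423 × 820.303 = 1675 N.

T_AC = 820.3 N, T_BC = 1675 N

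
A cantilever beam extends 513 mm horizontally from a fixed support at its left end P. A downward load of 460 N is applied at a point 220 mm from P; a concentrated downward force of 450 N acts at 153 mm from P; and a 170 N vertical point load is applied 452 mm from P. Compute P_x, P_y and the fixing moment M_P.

P_x = 0, P_y = 1080 N, M_P = 246900 N·mm

ΣF_x = 0: P_x = 0.
ΣF_y = 0: P_y − 460 − 450 − 170 = 0 → P_y = 1080 N.
ΣM about P: M_P − 460·220 − 450·153 − 170·452 = 0 → M_P = 246900 N·mm.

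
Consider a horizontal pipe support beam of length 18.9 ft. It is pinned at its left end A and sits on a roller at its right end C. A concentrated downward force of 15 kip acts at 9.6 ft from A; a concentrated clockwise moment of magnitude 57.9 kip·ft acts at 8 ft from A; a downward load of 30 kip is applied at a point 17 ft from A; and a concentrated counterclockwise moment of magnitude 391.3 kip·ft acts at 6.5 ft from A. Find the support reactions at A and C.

Taking moments about A: C_y·18.9 − 15·9.6 − 57.9 − 30·17 + 391.3 = 0 → C_y = 320.6/18.9 = 16.963 ≈ 16.96 kip.
ΣF_y = 0: A_y + 16.963 − 15 − 30 = 0 → A_y = 28.04 kip.
ΣF_x = 0: no horizontal applied forces, so A_x = 0.

A_x = 0, A_y = 28.04 kip, C_y = 16.96 kip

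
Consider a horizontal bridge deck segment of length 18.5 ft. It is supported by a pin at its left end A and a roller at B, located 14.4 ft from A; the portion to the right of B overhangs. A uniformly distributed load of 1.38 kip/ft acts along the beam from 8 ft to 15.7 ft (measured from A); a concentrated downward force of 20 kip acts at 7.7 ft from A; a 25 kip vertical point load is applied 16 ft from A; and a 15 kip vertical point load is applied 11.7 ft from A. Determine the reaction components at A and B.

Resultant of the distributed load: 1.38 × 7.7 = 10.626 kip at 11.85 ft from A.
ΣM about A: B_y·14.4 − (1.38·7.7)·11.85 − 20·7.7 − 25·16 − 15·11.7 = 0 → B_y = 855.4181/14.4 = 59.404 ≈ 59.40 kip.
ΣF_y = 0: A_y + 59.404 − 1.38·7.7 − 20 − 25 − 15 = 0 → A_y = 11.22 kip.
ΣF_x = 0: no horizontal applied forces, so A_x = 0.

A_x = 0, A_y = 11.22 kip, B_y = 59.40 kip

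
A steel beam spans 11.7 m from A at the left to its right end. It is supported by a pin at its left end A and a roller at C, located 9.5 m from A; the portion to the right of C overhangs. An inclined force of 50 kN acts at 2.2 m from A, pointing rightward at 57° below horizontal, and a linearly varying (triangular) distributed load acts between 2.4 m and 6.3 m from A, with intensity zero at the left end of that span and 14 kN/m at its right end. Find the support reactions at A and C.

Resultant of the triangular load: ½ × 14 × 3.9 = 27.3 kN, acting at 5 m from A (one-third of the span from the peak).
ΣM about A: C_y·9.5 − 50·sin57°·2.2 − (½·14·3.9)·5 = 0 → C_y = 228.754/9.5 = 24.0794 ≈ 24.08 kN.
ΣF_y = 0: A_y + 24.0794 − 50·sin57° − ½·14·3.9 = 0 → A_y = 45.15 kN.
ΣF_x = 0: A_x + 50·cos57° = 0 → A_x = -27.23 kN.

A_x = -27.23 kN, A_y = 45.15 kN, C_y = 24.08 kN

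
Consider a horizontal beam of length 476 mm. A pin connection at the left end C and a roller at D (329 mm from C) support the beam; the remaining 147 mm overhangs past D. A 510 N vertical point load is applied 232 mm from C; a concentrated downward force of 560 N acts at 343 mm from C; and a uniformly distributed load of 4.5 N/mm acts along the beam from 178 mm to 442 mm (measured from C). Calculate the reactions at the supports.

C_x = 0, C_y = 195.1 N, D_y = 2063 N

Resultant of the distributed load: 4.5 × 264 = 1188 N at 310 mm from C.
Taking moments about C: D_y·329 − 510·232 − 560·343 − (4.5·264)·310 = 0 → D_y = 678680/329 = 2062.86 ≈ 2063 N.
ΣF_y = 0: C_y + 2062.86 − 510 − 560 − 4.5·264 = 0 → C_y = 195.1 N.
ΣF_x = 0: no horizontal applied forces, so C_x = 0.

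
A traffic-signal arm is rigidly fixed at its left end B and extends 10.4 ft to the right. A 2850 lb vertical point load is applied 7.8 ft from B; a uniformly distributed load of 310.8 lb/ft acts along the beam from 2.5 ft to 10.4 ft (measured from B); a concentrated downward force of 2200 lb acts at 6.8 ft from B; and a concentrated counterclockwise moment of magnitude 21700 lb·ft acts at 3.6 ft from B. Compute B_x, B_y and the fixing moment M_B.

Resultant of the distributed load: 310.8 × 7.9 = 2455.32 lb at 6.45 ft from B.
ΣF_x = 0: B_x = 0.
ΣF_y = 0: B_y − 2850 − 310.8·7.9 − 2200 = 0 → B_y = 7505 lb.
ΣM about B: M_B − 2850·7.8 − (310.8·7.9)·6.45 − 2200·6.8 + 21700 = 0 → M_B = 31330 lb·ft.

B_x = 0, B_y = 7505 lb, M_B = 31330 lb·ft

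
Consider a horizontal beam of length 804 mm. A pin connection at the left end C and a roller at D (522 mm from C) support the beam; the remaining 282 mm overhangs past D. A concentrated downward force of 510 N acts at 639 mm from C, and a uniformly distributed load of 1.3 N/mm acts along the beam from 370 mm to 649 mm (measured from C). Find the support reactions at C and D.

C_x = 0, C_y = -105.6 N, D_y = 978.3 N

Resultant of the distributed load: 1.3 × 279 = 362.7 N at 509.5 mm from C.
Taking moments about C: D_y·522 − 510·639 − (1.3·279)·509.5 = 0 → D_y = 510685.65/522 = 978.325 ≈ 978.3 N.
ΣF_y = 0: C_y + 978.325 − 510 − 1.3·279 = 0 → C_y = -105.6 N.
ΣF_x = 0: no horizontal applied forces, so C_x = 0.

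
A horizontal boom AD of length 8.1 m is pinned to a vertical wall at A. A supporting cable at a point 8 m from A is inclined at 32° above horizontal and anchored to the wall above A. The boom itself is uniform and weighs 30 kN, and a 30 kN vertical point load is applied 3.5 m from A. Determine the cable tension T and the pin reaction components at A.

ΣM about A: T·sin32°·8 − 30·4.05 − 30·3.5 = 0 → T = 226.5/(8·0.529919) = 53.428 ≈ 53.43 kN.
ΣF_x = 0: A_x − T·cos32° = 0 → A_x = 53.428 × 0.848048 = 45.31 kN.
ΣF_y = 0: A_y + T·sin32° − 30 − 30 = 0 → A_y = 60 − 53.428 × 0.529919 = 31.69 kN.

T = 53.43 kN, A_x = 45.31 kN, A_y = 31.69 kN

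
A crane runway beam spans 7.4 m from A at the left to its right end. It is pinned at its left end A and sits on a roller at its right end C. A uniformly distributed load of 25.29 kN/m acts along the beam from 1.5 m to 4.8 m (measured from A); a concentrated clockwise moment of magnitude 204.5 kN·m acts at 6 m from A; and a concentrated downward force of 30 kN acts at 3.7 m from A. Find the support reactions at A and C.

Resultant of the distributed load: 25.29 × 3.3 = 83.457 kN at 3.15 m from A.
ΣM about A: C_y·7.4 − (25.29·3.3)·3.15 − 204.5 − 30·3.7 = 0 → C_y = 578.38955/7.4 = 78.1607 ≈ 78.16 kN.
ΣF_y = 0: A_y + 78.1607 − 25.29·3.3 − 30 = 0 → A_y = 35.30 kN.
ΣF_x = 0: no horizontal applied forces, so A_x = 0.

A_x = 0, A_y = 35.30 kN, C_y = 78.16 kN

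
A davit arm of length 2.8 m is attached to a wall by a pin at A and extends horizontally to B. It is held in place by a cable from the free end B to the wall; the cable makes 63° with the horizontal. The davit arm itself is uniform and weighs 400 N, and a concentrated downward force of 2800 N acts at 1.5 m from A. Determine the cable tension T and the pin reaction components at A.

ΣM about A: T·sin63°·2.8 − 400·1.4 − 2800·1.5 = 0 → T = 4760/(2.8·0.891007) = 1907.95 ≈ 1908 N.
ΣF_x = 0: A_x − T·cos63° = 0 → A_x = 1907.95 × 0.45399 = 866.2 N.
ΣF_y = 0: A_y + T·sin63° − 400 − 2800 = 0 → A_y = 3200 − 1907.95 × 0.891007 = 1500 N.

T = 1908 N, A_x = 866.2 N, A_y = 1500 N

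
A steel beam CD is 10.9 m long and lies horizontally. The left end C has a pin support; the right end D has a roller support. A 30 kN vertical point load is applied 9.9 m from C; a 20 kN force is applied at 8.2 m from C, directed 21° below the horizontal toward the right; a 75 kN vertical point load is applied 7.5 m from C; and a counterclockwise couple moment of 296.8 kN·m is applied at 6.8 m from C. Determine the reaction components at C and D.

Moments about C: D_y·10.9 − 30·9.9 − 20·sin21°·8.2 − 75·7.5 + 296.8 = 0 → D_y = 621.472/10.9 = 57.0158 ≈ 57.02 kN.
ΣF_y = 0: C_y + 57.0158 − 30 − 20·sin21° − 75 = 0 → C_y = 55.15 kN.
ΣF_x = 0: C_x + 20·cos21° = 0 → C_x = -18.67 kN.

C_x = -18.67 kN, C_y = 55.15 kN, D_y = 57.02 kN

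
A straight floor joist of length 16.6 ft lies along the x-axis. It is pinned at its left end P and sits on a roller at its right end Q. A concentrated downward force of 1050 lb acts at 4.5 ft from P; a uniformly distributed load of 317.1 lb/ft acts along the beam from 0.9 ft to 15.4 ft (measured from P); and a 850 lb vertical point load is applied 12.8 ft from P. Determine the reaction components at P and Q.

Resultant of the distributed load: 317.1 × 14.5 = 4597.95 lb at 8.15 ft from P.
Taking moments about P: Q_y·16.6 − 1050·4.5 − (317.1·14.5)·8.15 − 850·12.8 = 0 → Q_y = 53078.2925/16.6 = 3197.49 ≈ 3197 lb.
ΣF_y = 0: P_y + 3197.49 − 1050 − 317.1·14.5 − 850 = 0 → P_y = 3300 lb.
ΣF_x = 0: no horizontal applied forces, so P_x = 0.

P_x = 0, P_y = 3300 lb, Q_y = 3197 lb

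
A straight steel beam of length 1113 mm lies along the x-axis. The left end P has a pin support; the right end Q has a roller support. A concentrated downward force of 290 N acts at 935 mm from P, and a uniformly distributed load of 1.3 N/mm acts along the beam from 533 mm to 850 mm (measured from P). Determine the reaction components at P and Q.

P_x = 0, P_y = 202.4 N, Q_y = 499.7 N

Resultant of the distributed load: 1.3 × 317 = 412.1 N at 691.5 mm from P.
ΣM about P: Q_y·1113 − 290·935 − (1.3·317)·691.5 = 0 → Q_y = 556117.15/1113 = 499.656 ≈ 499.7 N.
ΣF_y = 0: P_y + 499.656 − 290 − 1.3·317 = 0 → P_y = 202.4 N.
ΣF_x = 0: no horizontal applied forces, so P_x = 0.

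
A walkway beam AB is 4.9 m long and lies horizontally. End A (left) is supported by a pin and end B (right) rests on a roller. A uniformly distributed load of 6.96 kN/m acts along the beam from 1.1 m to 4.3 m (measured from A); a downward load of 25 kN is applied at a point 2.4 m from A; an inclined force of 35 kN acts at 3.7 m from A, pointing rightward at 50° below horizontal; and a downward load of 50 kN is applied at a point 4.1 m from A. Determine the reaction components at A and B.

Resultant of the distributed load: 6.96 × 3.2 = 22.272 kN at 2.7 m from A.
Moments about A: B_y·4.9 − (6.96·3.2)·2.7 − 25·2.4 − 35·sin50°·3.7 − 50·4.1 = 0 → B_y = 424.337/4.9 = 86.5994 ≈ 86.60 kN.
ΣF_y = 0: A_y + 86.5994 − 6.96·3.2 − 25 − 35·sin50° − 50 = 0 → A_y = 37.48 kN.
ΣF_x = 0: A_x + 35·cos50° = 0 → A_x = -22.50 kN.

A_x = -22.50 kN, A_y = 37.48 kN, B_y = 86.60 kN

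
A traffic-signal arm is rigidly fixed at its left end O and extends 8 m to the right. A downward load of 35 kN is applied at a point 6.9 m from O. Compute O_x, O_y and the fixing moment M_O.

ΣF_x = 0: O_x = 0.
ΣF_y = 0: O_y − 35 = 0 → O_y = 35.00 kN.
ΣM about O: M_O − 35·6.9 = 0 → M_O = 241.5 kN·m.

O_x = 0, O_y = 35.00 kN, M_O = 241.5 kN·m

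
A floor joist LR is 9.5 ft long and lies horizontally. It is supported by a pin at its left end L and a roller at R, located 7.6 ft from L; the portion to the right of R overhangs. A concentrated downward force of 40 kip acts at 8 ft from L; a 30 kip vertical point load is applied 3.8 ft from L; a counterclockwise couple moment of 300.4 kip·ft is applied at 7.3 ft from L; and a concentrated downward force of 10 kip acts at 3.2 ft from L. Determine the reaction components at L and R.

Moments about L: R_y·7.6 − 40·8 − 30·3.8 + 300.4 − 10·3.2 = 0 → R_y = 165.6/7.6 = 21.7895 ≈ 21.79 kip.
ΣF_y = 0: L_y + 21.7895 − 40 − 30 − 10 = 0 → L_y = 58.21 kip.
ΣF_x = 0: no horizontal applied forces, so L_x = 0.

L_x = 0, L_y = 58.21 kip, R_y = 21.79 kip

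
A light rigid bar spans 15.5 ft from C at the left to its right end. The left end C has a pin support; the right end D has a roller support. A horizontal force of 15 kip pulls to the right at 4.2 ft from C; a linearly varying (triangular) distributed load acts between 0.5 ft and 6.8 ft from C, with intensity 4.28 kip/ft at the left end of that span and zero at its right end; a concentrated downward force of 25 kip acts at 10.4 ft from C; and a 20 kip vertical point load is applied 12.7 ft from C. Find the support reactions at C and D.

C_x = -15.00 kip, C_y = 23.06 kip, D_y = 35.42 kip

Resultant of the triangular load: ½ × 4.28 × 6.3 = 13.482 kip, acting at 2.6 ft from C (one-third of the span from the peak).
ΣM about C: D_y·15.5 − (½·4.28·6.3)·2.6 − 25·10.4 − 20·12.7 = 0 → D_y = 549.0532/15.5 = 35.4228 ≈ 35.42 kip.
ΣF_y = 0: C_y + 35.4228 − ½·4.28·6.3 − 25 − 20 = 0 → C_y = 23.06 kip.
ΣF_x = 0: C_x + 15 = 0 → C_x = -15.00 kip.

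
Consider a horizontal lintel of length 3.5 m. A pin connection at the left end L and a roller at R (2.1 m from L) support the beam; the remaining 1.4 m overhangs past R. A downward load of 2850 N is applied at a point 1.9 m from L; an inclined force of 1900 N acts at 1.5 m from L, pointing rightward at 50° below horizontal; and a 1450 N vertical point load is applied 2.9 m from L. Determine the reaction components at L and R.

L_x = -1221 N, L_y = 134.9 N, R_y = 5621 N

ΣM about L: R_y·2.1 − 2850·1.9 − 1900·sin50°·1.5 − 1450·2.9 = 0 → R_y = 11803.2/2.1 = 5620.57 ≈ 5621 N.
ΣF_y = 0: L_y + 5620.57 − 2850 − 1900·sin50° − 1450 = 0 → L_y = 134.9 N.
ΣF_x = 0: L_x + 1900·cos50° = 0 → L_x = -1221 N.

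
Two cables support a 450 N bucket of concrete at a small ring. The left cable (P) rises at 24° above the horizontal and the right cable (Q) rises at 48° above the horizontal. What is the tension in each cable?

T_P = 316.6 N, T_Q = 432.3 N

ΣF_x = 0: −T_P·cos24° + T_Q·cos48° = 0 → T_Q = 1.36527·T_P.
ΣF_y = 0: T_P·sin24° + T_Q·sin48° = 450.
Substitute: T_P·(0.406737 + 1.36527·0.743145) = 450 → T_P = 316.605 ≈ 316.6 N.
Then T_Q = 1.36527 × 316.605 = 432.3 N.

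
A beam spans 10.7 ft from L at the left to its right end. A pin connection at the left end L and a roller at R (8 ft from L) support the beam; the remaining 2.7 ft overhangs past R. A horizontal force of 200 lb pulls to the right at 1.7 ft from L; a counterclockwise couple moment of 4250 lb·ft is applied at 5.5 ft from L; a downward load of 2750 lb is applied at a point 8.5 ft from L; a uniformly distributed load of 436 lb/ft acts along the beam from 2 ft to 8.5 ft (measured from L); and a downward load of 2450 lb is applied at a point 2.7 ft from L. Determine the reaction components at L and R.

Resultant of the distributed load: 436 × 6.5 = 2834 lb at 5.25 ft from L.
Taking moments about L: R_y·8 + 4250 − 2750·8.5 − (436·6.5)·5.25 − 2450·2.7 = 0 → R_y = 40618.5/8 = 5077.31 ≈ 5077 lb.
ΣF_y = 0: L_y + 5077.31 − 2750 − 436·6.5 − 2450 = 0 → L_y = 2957 lb.
ΣF_x = 0: L_x + 200 = 0 → L_x = -200.0 lb.

L_x = -200.0 lb, L_y = 2957 lb, R_y = 5077 lb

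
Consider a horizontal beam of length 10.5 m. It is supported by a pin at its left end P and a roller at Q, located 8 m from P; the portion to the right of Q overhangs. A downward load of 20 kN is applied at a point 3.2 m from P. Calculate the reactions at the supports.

P_x = 0, P_y = 12.00 kN, Q_y = 8.000 kN

Moments about P: Q_y·8 − 20·3.2 = 0 → Q_y = 64/8 = 8.000 kN.
ΣF_y = 0: P_y + 8 − 20 = 0 → P_y = 12.00 kN.
ΣF_x = 0: no horizontal applied forces, so P_x = 0.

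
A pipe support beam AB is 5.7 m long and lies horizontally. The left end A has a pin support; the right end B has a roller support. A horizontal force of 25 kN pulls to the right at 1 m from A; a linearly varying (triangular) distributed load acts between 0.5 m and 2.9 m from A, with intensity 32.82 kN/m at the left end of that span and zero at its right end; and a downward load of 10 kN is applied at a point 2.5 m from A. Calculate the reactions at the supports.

Resultant of the triangular load: ½ × 32.82 × 2.4 = 39.384 kN, acting at 1.3 m from A (one-third of the span from the peak).
Taking moments about A: B_y·5.7 − (½·32.82·2.4)·1.3 − 10·2.5 = 0 → B_y = 76.1992/5.7 = 13.3683 ≈ 13.37 kN.
ΣF_y = 0: A_y + 13.3683 − ½·32.82·2.4 − 10 = 0 → A_y = 36.02 kN.
ΣF_x = 0: A_x + 25 = 0 → A_x = -25.00 kN.

A_x = -25.00 kN, A_y = 36.02 kN, B_y = 13.37 kN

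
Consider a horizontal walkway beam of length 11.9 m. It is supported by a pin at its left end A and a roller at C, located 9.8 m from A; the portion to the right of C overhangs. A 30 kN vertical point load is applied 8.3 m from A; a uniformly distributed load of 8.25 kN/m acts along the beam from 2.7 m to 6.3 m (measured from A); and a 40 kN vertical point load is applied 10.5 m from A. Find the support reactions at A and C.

Resultant of the distributed load: 8.25 × 3.6 = 29.7 kN at 4.5 m from A.
Taking moments about A: C_y·9.8 − 30·8.3 − (8.25·3.6)·4.5 − 40·10.5 = 0 → C_y = 802.65/9.8 = 81.9031 ≈ 81.90 kN.
ΣF_y = 0: A_y + 81.9031 − 30 − 8.25·3.6 − 40 = 0 → A_y = 17.80 kN.
ΣF_x = 0: no horizontal applied forces, so A_x = 0.

A_x = 0, A_y = 17.80 kN, C_y = 81.90 kN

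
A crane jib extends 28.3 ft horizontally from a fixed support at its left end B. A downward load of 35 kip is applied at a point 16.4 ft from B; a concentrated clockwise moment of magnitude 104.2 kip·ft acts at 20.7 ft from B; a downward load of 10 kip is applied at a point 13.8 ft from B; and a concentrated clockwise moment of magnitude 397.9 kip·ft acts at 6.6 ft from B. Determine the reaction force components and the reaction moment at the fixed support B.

B_x = 0, B_y = 45.00 kip, M_B = 1214 kip·ft

ΣF_x = 0: B_x = 0.
ΣF_y = 0: B_y − 35 − 10 = 0 → B_y = 45.00 kip.
ΣM about B: M_B − 35·16.4 − 104.2 − 10·13.8 − 397.9 = 0 → M_B = 1214 kip·ft.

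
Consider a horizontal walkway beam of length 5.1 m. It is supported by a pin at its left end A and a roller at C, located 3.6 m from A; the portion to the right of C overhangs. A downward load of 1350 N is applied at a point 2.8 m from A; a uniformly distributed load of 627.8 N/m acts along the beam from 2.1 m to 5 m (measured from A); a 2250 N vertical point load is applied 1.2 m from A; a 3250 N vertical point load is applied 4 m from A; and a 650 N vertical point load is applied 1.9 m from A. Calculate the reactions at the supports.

Resultant of the distributed load: 627.8 × 2.9 = 1820.62 N at 3.55 m from A.
Taking moments about A: C_y·3.6 − 1350·2.8 − (627.8·2.9)·3.55 − 2250·1.2 − 3250·4 − 650·1.9 = 0 → C_y = 27178.201/3.6 = 7549.5 ≈ 7550 N.
ΣF_y = 0: A_y + 7549.5 − 1350 − 627.8·2.9 − 2250 − 3250 − 650 = 0 → A_y = 1771 N.
ΣF_x = 0: no horizontal applied forces, so A_x = 0.

A_x = 0, A_y = 1771 N, C_y = 7550 N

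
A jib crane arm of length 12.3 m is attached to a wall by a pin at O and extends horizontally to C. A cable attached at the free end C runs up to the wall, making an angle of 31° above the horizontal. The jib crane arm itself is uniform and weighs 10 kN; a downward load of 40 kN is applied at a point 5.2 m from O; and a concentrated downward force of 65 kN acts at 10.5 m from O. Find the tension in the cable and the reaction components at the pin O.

ΣM about O: T·sin31°·12.3 − 10·6.15 − 40·5.2 − 65·10.5 = 0 → T = 952/(12.3·0.515038) = 150.277 ≈ 150.3 kN.
ΣF_x = 0: O_x − T·cos31° = 0 → O_x = 150.277 × 0.857167 = 128.8 kN.
ΣF_y = 0: O_y + T·sin31° − 10 − 40 − 65 = 0 → O_y = 115 − 150.277 × 0.515038 = 37.60 kN.

T = 150.3 kN, O_x = 128.8 kN, O_y = 37.60 kN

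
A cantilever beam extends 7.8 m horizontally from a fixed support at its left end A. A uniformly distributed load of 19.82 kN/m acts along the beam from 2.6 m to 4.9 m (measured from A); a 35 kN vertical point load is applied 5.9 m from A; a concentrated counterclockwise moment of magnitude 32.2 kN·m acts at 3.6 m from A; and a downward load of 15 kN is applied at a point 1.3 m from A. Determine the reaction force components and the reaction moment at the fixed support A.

A_x = 0, A_y = 95.59 kN, M_A = 364.7 kN·m

Resultant of the distributed load: 19.82 × 2.3 = 45.586 kN at 3.75 m from A.
ΣF_x = 0: A_x = 0.
ΣF_y = 0: A_y − 19.82·2.3 − 35 − 15 = 0 → A_y = 95.59 kN.
ΣM about A: M_A − (19.82·2.3)·3.75 − 35·5.9 + 32.2 − 15·1.3 = 0 → M_A = 364.7 kN·m.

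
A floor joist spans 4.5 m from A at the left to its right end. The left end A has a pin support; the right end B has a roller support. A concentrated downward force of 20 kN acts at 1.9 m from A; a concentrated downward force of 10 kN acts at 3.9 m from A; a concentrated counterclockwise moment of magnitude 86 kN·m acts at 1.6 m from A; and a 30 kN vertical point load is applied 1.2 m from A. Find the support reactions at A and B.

A_x = 0, A_y = 54.00 kN, B_y = 6.000 kN

Moments about A: B_y·4.5 − 20·1.9 − 10·3.9 + 86 − 30·1.2 = 0 → B_y = 27/4.5 = 6.000 kN.
ΣF_y = 0: A_y + 6 − 20 − 10 − 30 = 0 → A_y = 54.00 kN.
ΣF_x = 0: no horizontal applied forces, so A_x = 0.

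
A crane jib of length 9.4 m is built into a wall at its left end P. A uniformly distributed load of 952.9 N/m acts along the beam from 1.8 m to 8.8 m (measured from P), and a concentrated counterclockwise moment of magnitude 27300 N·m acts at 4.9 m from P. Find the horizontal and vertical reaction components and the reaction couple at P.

P_x = 0, P_y = 6670 N, M_P = 8053 N·m

Resultant of the distributed load: 952.9 × 7 = 6670.3 N at 5.3 m from P.
ΣF_x = 0: P_x = 0.
ΣF_y = 0: P_y − 952.9·7 = 0 → P_y = 6670 N.
ΣM about P: M_P − (952.9·7)·5.3 + 27300 = 0 → M_P = 8053 N·m.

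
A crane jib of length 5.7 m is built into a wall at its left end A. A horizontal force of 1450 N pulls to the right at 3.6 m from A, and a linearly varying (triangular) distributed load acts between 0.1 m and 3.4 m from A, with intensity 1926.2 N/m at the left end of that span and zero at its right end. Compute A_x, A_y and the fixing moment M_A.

A_x = -1450 N, A_y = 3178 N, M_A = 3814 N·m

Resultant of the triangular load: ½ × 1926.2 × 3.3 = 3178.23 N, acting at 1.2 m from A (one-third of the span from the peak).
ΣF_x = 0: A_x + 1450 = 0 → A_x = -1450 N.
ΣF_y = 0: A_y − ½·1926.2·3.3 = 0 → A_y = 3178 N.
ΣM about A: M_A − (½·1926.2·3.3)·1.2 = 0 → M_A = 3814 N·m.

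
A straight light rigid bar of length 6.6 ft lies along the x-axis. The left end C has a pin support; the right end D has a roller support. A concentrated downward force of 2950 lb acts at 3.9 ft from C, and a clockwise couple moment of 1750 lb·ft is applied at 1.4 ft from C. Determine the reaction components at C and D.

ΣM about C: D_y·6.6 − 2950·3.9 − 1750 = 0 → D_y = 13255/6.6 = 2008.33 ≈ 2008 lb.
ΣF_y = 0: C_y + 2008.33 − 2950 = 0 → C_y = 941.7 lb.
ΣF_x = 0: no horizontal applied forces, so C_x = 0.

C_x = 0, C_y = 941.7 lb, D_y = 2008 lb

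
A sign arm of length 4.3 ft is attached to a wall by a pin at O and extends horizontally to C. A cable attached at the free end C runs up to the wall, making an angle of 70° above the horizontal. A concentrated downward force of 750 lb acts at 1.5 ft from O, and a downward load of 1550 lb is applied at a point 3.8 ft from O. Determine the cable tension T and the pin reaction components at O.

ΣM about O: T·sin70°·4.3 − 750·1.5 − 1550·3.8 = 0 → T = 7015/(4.3·0.939693) = 1736.09 ≈ 1736 lb.
ΣF_x = 0: O_x − T·cos70° = 0 → O_x = 1736.09 × 0.34202 = 593.8 lb.
ΣF_y = 0: O_y + T·sin70° − 750 − 1550 = 0 → O_y = 2300 − 1736.09 × 0.939693 = 668.6 lb.

T = 1736 lb, O_x = 593.8 lb, O_y = 668.6 lb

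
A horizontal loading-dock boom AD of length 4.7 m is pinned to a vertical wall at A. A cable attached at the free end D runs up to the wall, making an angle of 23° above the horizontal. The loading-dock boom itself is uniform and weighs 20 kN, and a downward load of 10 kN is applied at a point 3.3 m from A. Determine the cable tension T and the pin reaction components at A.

T = 43.56 kN, A_x = 40.10 kN, A_y = 12.98 kN

ΣM about A: T·sin23°·4.7 − 20·2.35 − 10·3.3 = 0 → T = 80/(4.7·0.390731) = 43.5626 ≈ 43.56 kN.
ΣF_x = 0: A_x − T·cos23° = 0 → A_x = 43.5626 × 0.920505 = 40.10 kN.
ΣF_y = 0: A_y + T·sin23° − 20 − 10 = 0 → A_y = 30 − 43.5626 × 0.390731 = 12.98 kN.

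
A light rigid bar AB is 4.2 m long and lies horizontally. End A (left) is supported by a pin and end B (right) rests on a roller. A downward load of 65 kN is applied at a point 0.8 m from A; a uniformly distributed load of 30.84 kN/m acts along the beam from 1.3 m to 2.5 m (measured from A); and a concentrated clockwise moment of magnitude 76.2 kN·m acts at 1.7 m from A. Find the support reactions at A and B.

Resultant of the distributed load: 30.84 × 1.2 = 37.008 kN at 1.9 m from A.
Taking moments about A: B_y·4.2 − 65·0.8 − (30.84·1.2)·1.9 − 76.2 = 0 → B_y = 198.5152/4.2 = 47.2655 ≈ 47.27 kN.
ΣF_y = 0: A_y + 47.2655 − 65 − 30.84·1.2 = 0 → A_y = 54.74 kN.
ΣF_x = 0: no horizontal applied forces, so A_x = 0.

A_x = 0, A_y = 54.74 kN, B_y = 47.27 kN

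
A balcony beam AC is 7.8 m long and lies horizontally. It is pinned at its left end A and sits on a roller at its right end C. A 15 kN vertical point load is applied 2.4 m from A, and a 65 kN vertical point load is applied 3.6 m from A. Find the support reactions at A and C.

A_x = 0, A_y = 45.38 kN, C_y = 34.62 kN

Moments about A: C_y·7.8 − 15·2.4 − 65·3.6 = 0 → C_y = 270/7.8 = 34.6154 ≈ 34.62 kN.
ΣF_y = 0: A_y + 34.6154 − 15 − 65 = 0 → A_y = 45.38 kN.
ΣF_x = 0: no horizontal applied forces, so A_x = 0.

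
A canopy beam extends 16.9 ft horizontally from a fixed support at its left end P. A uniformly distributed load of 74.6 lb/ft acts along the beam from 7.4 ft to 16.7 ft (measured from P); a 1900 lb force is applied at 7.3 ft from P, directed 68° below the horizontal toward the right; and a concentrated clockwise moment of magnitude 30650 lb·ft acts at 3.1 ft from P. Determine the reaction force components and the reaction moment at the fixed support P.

P_x = -711.8 lb, P_y = 2455 lb, M_P = 51870 lb·ft

Resultant of the distributed load: 74.6 × 9.3 = 693.78 lb at 12.05 ft from P.
ΣF_x = 0: P_x + 1900·cos68° = 0 → P_x = -711.8 lb.
ΣF_y = 0: P_y − 74.6·9.3 − 1900·sin68° = 0 → P_y = 2455 lb.
ΣM about P: M_P − (74.6·9.3)·12.05 − 1900·sin68°·7.3 − 30650 = 0 → M_P = 51870 lb·ft.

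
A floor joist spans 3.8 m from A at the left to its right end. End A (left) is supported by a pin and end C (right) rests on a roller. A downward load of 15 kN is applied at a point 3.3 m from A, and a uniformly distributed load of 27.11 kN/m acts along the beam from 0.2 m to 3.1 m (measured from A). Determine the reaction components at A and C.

A_x = 0, A_y = 46.46 kN, C_y = 47.16 kN

Resultant of the distributed load: 27.11 × 2.9 = 78.619 kN at 1.65 m from A.
Taking moments about A: C_y·3.8 − 15·3.3 − (27.11·2.9)·1.65 = 0 → C_y = 179.22135/3.8 = 47.1635 ≈ 47.16 kN.
ΣF_y = 0: A_y + 47.1635 − 15 − 27.11·2.9 = 0 → A_y = 46.46 kN.
ΣF_x = 0: no horizontal applied forces, so A_x = 0.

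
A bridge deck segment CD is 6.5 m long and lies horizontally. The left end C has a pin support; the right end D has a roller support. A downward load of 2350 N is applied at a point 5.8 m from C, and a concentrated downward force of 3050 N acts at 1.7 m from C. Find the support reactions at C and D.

C_x = 0, C_y = 2505 N, D_y = 2895 N

Taking moments about C: D_y·6.5 − 2350·5.8 − 3050·1.7 = 0 → D_y = 18815/6.5 = 2894.62 ≈ 2895 N.
ΣF_y = 0: C_y + 2894.62 − 2350 − 3050 = 0 → C_y = 2505 N.
ΣF_x = 0: no horizontal applied forces, so C_x = 0.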